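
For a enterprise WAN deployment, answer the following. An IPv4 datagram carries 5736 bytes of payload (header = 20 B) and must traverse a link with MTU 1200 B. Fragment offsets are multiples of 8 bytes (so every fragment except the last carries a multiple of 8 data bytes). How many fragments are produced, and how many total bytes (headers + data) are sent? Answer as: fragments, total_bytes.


Max data per non-final fragment = floor((MTU - header)/8)*8 = floor((1200 - 20)/8)*8 = floor(1180/8)*8 = 1176 B
Final fragment needs no 8-byte alignment: it can carry up to MTU - header = 1180 B
Non-final fragments needed = ceil((payload - 1180) / 1176) = ceil(4556/1176) = ceil(3.8741) = 4
Number of fragments = 4 + 1 = 5
Fragment sizes (data): 4 * 1176 B + 1032 B (last, 1032 <= 1180 OK)
Total bytes sent = payload + n_frags * header = 5736 + 5*20 = 5736 + 100 = 5836 B

5, 5836


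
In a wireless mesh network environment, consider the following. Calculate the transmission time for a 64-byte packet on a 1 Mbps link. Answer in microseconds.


Given: packet = 64 bytes, bandwidth = 1 Mbps
Packet in bits = 64 * 8 = 512 bits
Bandwidth = 1 * 10^6 = 1000000 bps
Time = 512 / 1000000 seconds
Time in us = 512 * 10^6 / 1000000 = 512

512


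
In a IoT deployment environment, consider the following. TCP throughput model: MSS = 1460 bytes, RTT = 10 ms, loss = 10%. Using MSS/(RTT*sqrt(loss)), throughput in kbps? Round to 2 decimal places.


Given: MSS = 1460 bytes, RTT = 10 ms, loss = 10%
RTT in seconds = 10 / 1000 = 0.01
Loss rate = 10% = 0.1
sqrt(loss) = sqrt(0.1) = 0.316227766017
Throughput (bytes/s) = 1460 / (0.01 * 0.316227766017) = 461692.5384
Throughput (kbps) = 461692.5384 * 8 / 1000 = 3693.540307 -> 3693.54 kbps (2 dp)

3693.54


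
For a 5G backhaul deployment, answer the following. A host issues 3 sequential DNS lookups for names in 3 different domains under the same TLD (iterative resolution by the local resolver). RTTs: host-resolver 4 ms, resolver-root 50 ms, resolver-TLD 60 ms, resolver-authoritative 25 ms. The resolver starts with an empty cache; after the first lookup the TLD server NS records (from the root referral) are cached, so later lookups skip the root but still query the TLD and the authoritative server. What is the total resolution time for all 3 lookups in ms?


Lookup 1 (cold cache): local + root + TLD + auth = 4 + 50 + 60 + 25 = 139 ms
Lookups 2..3 (TLD NS cached -> skip root; new domain -> still ask TLD and auth): local + TLD + auth = 4 + 60 + 25 = 89 ms each
Remaining 2 lookups: 2 * 89 = 178 ms
Total = 139 + 178 = 317 ms

317


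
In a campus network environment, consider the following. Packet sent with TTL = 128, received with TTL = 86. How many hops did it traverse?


Given: initial TTL = 128, received TTL = 86
Hops = initial TTL - received TTL
Hops = 128 - 86 = 42

42


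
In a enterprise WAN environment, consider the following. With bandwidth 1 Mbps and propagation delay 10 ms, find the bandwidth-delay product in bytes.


Given: bandwidth = 1 Mbps, delay = 10 ms
BDP in bits = 1 * 10^6 * 10 / 1000
BDP in bits = 10000
BDP in bytes = 10000 / 8 = 1250

1250


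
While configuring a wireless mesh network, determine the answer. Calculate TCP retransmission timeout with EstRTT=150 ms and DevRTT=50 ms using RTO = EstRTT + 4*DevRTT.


Given: EstRTT = 150 ms, DevRTT = 50 ms
Timeout = EstRTT + 4 * DevRTT
4 * DevRTT = 4 * 50 = 200
Timeout = 150 + 200 = 350 ms

350


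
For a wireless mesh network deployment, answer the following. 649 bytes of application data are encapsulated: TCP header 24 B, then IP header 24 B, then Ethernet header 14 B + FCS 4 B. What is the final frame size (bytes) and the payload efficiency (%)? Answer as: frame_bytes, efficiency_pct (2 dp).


TCP segment = 649 + 24 = 673 B
IP packet = 673 + 24 = 697 B
Ethernet frame = 697 + 14 + 4 = 715 B
Efficiency = app / frame = 649 / 715 = 0.907692 = 90.7692% -> 90.77% (2 dp)

715, 90.77


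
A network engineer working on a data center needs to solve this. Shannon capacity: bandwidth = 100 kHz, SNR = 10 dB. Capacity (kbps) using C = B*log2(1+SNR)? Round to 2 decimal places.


Given: B = 100 kHz, SNR = 10 dB
SNR linear = 10^(10/10) = 10
1 + SNR = 11
log2(11) = 3.4594316186
C = 100 * 1000 * 3.4594316186 = 345943.1619 bps
C = 345.943162 kbps -> 345.94 kbps (2 dp)

345.94


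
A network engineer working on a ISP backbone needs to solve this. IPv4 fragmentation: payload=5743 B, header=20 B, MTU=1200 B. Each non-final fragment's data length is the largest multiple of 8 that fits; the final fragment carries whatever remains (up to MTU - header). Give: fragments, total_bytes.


Max data per non-final fragment = floor((MTU - header)/8)*8 = floor((1200 - 20)/8)*8 = floor(1180/8)*8 = 1176 B
Final fragment needs no 8-byte alignment: it can carry up to MTU - header = 1180 B
Non-final fragments needed = ceil((payload - 1180) / 1176) = ceil(4563/1176) = ceil(3.8801) = 4
Number of fragments = 4 + 1 = 5
Fragment sizes (data): 4 * 1176 B + 1039 B (last, 1039 <= 1180 OK)
Total bytes sent = payload + n_frags * header = 5743 + 5*20 = 5743 + 100 = 5843 B

5, 5843


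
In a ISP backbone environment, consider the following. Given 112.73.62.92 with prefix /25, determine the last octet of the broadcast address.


Given: IP = 112.73.62.92, prefix = /25
Host bits = 32 - 25 = 7
Network last octet = 92 AND mask = 0
Host part size = 2^7 - 1 = 127
Broadcast last octet = 0 OR 127 = 127

127


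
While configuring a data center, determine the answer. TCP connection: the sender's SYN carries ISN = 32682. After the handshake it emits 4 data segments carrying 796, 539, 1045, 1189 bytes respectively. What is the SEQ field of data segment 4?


The SYN occupies sequence number ISN = 32682, so the first data byte is ISN + 1 = 32683.
SEQ of data segment i = (ISN + 1) + sum of payload sizes of segments 1..i-1.
Segment 1: SEQ = 32683, payload = 796 bytes
Segment 2: SEQ = 33479, payload = 539 bytes
Segment 3: SEQ = 34018, payload = 1045 bytes
Segment 4: SEQ = 35063, payload = 1189 bytes
SEQ of segment 4 = 32683 + 796 + 539 + 1045 = 35063

35063


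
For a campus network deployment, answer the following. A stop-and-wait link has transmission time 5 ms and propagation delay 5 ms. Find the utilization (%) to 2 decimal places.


Given: Ttrans = 5 ms, Tprop = 5 ms
RTT = 2 * Tprop = 2 * 5 = 10 ms
U = Ttrans / (Ttrans + RTT)
U = 5 / (5 + 10)
U = 5 / 15 = 0.333333
U% = 33.33%

33.33


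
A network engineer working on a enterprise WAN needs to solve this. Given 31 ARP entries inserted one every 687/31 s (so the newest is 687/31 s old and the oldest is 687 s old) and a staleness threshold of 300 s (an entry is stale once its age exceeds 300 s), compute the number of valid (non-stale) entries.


Ages are k * 687/31 s for k = 1..31 (spacing = 22.1613 s).
Entry k is valid iff k * 687/31 <= 300 iff k <= 31 * 300 / 687 = 13.5371
n_valid = floor(13.5371) = 13
(n_stale = 31 - 13 = 18)

13


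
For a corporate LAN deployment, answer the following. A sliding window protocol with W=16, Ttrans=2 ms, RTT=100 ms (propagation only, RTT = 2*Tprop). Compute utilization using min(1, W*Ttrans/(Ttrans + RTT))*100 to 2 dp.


Given: W = 16, Ttrans = 2 ms, RTT = 100 ms (= 2 * Tprop, Tprop = 50 ms)
Cycle time = Ttrans + RTT = 2 + 100 = 102 ms (first packet sent until its ACK returns)
W * Ttrans = 16 * 2 = 32 ms of sending per cycle
W * Ttrans / (Ttrans + RTT) = 32 / 102 = 0.313725
U = min(1, 0.313725) = 0.313725
U% = 31.37%

31.37


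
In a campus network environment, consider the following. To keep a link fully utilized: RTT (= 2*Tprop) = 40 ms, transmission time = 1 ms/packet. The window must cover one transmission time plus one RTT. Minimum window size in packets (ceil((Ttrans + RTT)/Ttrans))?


Given: Ttrans = 1 ms, RTT = 40 ms (= 2 * Tprop, Tprop = 20 ms)
Time until first ACK returns = Ttrans + RTT = 1 + 40 = 41 ms
Need W * Ttrans >= Ttrans + RTT  ->  W >= (Ttrans + RTT) / Ttrans
(Ttrans + RTT) / Ttrans = 41 / 1 = 41
W_min = ceil(41) = 41

41


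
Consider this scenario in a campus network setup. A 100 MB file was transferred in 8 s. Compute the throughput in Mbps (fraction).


Given: file = 100 MB, time = 8 s
File in Mb = 100 * 8 = 800 Mb
Throughput = 800 / 8 Mbps
Throughput = 100 Mbps

100


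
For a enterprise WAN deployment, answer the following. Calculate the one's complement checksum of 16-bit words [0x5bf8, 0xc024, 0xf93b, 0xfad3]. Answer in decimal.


Given words: [0x5bf8, 0xc024, 0xf93b, 0xfad3]
Step 1: Sum all words
Raw sum = 23544 + 49188 + 63803 + 64211 = 200746
Step 2: Fold carry: (4138 + 3) = 4141
One's complement = ~4141 & 0xFFFF = 61394

61394


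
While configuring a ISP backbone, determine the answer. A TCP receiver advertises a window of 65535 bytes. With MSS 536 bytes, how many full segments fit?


Given: RWND = 65535 bytes, MSS = 536 bytes
Full segments = floor(RWND / MSS)
Full segments = floor(65535 / 536)
Full segments = floor(122.2668) = 122

122


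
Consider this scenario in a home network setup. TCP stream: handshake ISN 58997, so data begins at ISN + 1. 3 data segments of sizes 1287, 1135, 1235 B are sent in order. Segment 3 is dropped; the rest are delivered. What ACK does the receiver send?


SYN uses sequence number 58997; first data byte = ISN + 1 = 58998.
Segment 1: SEQ = 58998, len = 1287 B, covers [58998, 60284]
Segment 2: SEQ = 60285, len = 1135 B, covers [60285, 61419]
Segment 3: SEQ = 61420, len = 1235 B, covers [61420, 62654] [LOST]
In-order data received: bytes [58998, 61419] (segments 1..2).
Segment 3 missing -> gap begins at byte 61420.
Cumulative ACK = next expected in-order byte = 58998 + 1287 + 1135 = 61420

61420


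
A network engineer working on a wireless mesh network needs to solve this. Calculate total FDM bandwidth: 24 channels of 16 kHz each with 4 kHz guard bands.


Given: 24 channels, 16 kHz each, guard = 4 kHz
Channel bandwidth = 24 * 16 = 384 kHz
Guard bands = 23 gaps * 4 kHz = 92 kHz
Total = 384 + 92 = 476 kHz

476


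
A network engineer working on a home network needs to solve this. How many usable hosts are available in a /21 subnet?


Given: subnet mask /21
Host bits = 32 - 21 = 11
Total addresses = 2^11 = 2048
Usable hosts = 2048 - 2 (network + broadcast) = 2046

2046


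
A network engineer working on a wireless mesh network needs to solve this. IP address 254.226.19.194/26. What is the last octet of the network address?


Given: IP = 254.226.19.194, prefix = /26
Subnet mask = 255.255.255.192
Last octet of IP: 194
Last octet of mask: 192
Network last octet = 194 AND 192 = 192

192


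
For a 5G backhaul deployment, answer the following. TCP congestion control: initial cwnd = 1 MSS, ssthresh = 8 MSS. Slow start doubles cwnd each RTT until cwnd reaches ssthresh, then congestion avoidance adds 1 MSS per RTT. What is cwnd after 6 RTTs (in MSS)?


RTT 0: cwnd = 1 MSS (initial)
RTT 1: cwnd = 2 MSS (slow start, doubled)
RTT 2: cwnd = 4 MSS (slow start, doubled)
RTT 3: cwnd = 8 MSS (slow start, doubled)
RTT 4: cwnd = 9 MSS (congestion avoidance, +1)
RTT 5: cwnd = 10 MSS (congestion avoidance, +1)
RTT 6: cwnd = 11 MSS (congestion avoidance, +1)

11


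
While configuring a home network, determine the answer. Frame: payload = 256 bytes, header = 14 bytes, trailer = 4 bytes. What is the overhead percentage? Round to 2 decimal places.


Given: payload = 256 B, header = 14 B, trailer = 4 B
Overhead bytes = header + trailer = 14 + 4 = 18
Total frame = payload + overhead = 256 + 18 = 274
Overhead % = 18 / 274 * 100 = 6.5693% -> 6.57% (2 dp)

6.57


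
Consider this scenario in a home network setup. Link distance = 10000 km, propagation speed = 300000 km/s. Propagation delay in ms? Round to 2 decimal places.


Given: distance = 10000 km, speed = 300000 km/s
Delay = distance / speed = 10000 / 300000 seconds
Delay in ms = 10000 * 1000 / 300000
Delay = 33.3333 ms
Rounded to 2 dp = 33.33 ms

33.33


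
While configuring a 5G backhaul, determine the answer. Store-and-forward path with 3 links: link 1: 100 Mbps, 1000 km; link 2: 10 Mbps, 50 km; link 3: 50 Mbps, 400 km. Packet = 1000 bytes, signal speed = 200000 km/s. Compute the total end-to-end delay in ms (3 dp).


Packet = 1000 bytes = 8000 bits. Store-and-forward: sum (t_trans + t_prop) per link.
Link 1: t_trans = 8000/(100*10^6) s = 0.0800 ms; t_prop = 1000/200000 s = 5.0000 ms; subtotal = 5.0800 ms
Link 2: t_trans = 8000/(10*10^6) s = 0.8000 ms; t_prop = 50/200000 s = 0.2500 ms; subtotal = 1.0500 ms
Link 3: t_trans = 8000/(50*10^6) s = 0.1600 ms; t_prop = 400/200000 s = 2.0000 ms; subtotal = 2.1600 ms
End-to-end = 5.0800 + 1.0500 + 2.1600 = 8.2900 ms -> 8.290 ms (3 dp)

8.290


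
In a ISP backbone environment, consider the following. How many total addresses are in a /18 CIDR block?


Given: CIDR prefix /18
Host bits = 32 - 18 = 14
Total addresses = 2^14 = 16384

16384


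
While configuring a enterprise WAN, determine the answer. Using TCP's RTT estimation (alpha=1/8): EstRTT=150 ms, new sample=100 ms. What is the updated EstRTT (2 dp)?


Given: EstRTT = 150 ms, SampleRTT = 100 ms, alpha = 1/8
New EstRTT = (1 - alpha) * EstRTT + alpha * SampleRTT
(7/8) * 150 = 131.25
(1/8) * 100 = 12.5
New EstRTT = 131.25 + 12.5 = 143.75 ms -> 143.75 ms (2 dp)

143.75


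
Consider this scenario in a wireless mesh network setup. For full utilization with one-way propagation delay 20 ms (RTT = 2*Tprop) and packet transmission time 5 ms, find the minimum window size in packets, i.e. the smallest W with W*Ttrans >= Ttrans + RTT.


Given: Ttrans = 5 ms, RTT = 40 ms (= 2 * Tprop, Tprop = 20 ms)
Time until first ACK returns = Ttrans + RTT = 5 + 40 = 45 ms
Need W * Ttrans >= Ttrans + RTT  ->  W >= (Ttrans + RTT) / Ttrans
(Ttrans + RTT) / Ttrans = 45 / 5 = 9
W_min = ceil(9) = 9

9


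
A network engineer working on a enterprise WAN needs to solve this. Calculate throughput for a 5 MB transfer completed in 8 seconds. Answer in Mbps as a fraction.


Given: file = 5 MB, time = 8 s
File in Mb = 5 * 8 = 40 Mb
Throughput = 40 / 8 Mbps
Throughput = 5 Mbps

5


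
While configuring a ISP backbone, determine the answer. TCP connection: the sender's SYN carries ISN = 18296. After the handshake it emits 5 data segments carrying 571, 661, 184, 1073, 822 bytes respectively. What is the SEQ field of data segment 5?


The SYN occupies sequence number ISN = 18296, so the first data byte is ISN + 1 = 18297.
SEQ of data segment i = (ISN + 1) + sum of payload sizes of segments 1..i-1.
Segment 1: SEQ = 18297, payload = 571 bytes
Segment 2: SEQ = 18868, payload = 661 bytes
Segment 3: SEQ = 19529, payload = 184 bytes
Segment 4: SEQ = 19713, payload = 1073 bytes
Segment 5: SEQ = 20786, payload = 822 bytes
SEQ of segment 5 = 18297 + 571 + 661 + 184 + 1073 = 20786

20786


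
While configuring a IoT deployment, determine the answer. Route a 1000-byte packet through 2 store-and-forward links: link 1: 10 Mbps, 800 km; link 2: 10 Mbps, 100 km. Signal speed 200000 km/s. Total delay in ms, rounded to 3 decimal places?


Packet = 1000 bytes = 8000 bits. Store-and-forward: sum (t_trans + t_prop) per link.
Link 1: t_trans = 8000/(10*10^6) s = 0.8000 ms; t_prop = 800/200000 s = 4.0000 ms; subtotal = 4.8000 ms
Link 2: t_trans = 8000/(10*10^6) s = 0.8000 ms; t_prop = 100/200000 s = 0.5000 ms; subtotal = 1.3000 ms
End-to-end = 4.8000 + 1.3000 = 6.1000 ms -> 6.100 ms (3 dp)

6.100


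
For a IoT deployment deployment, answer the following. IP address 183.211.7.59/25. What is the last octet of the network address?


Given: IP = 183.211.7.59, prefix = /25
Subnet mask = 255.255.255.128
Last octet of IP: 59
Last octet of mask: 128
Network last octet = 59 AND 128 = 0

0


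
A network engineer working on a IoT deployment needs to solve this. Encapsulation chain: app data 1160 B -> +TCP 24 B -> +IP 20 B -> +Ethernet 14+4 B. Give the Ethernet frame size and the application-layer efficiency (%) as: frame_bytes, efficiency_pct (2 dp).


TCP segment = 1160 + 24 = 1184 B
IP packet = 1184 + 20 = 1204 B
Ethernet frame = 1204 + 14 + 4 = 1222 B
Efficiency = app / frame = 1160 / 1222 = 0.949264 = 94.9264% -> 94.93% (2 dp)

1222, 94.93


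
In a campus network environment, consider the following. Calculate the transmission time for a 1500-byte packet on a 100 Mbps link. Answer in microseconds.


Given: packet = 1500 bytes, bandwidth = 100 Mbps
Packet in bits = 1500 * 8 = 12000 bits
Bandwidth = 100 * 10^6 = 100000000 bps
Time = 12000 / 100000000 seconds
Time in us = 12000 * 10^6 / 100000000 = 120

120


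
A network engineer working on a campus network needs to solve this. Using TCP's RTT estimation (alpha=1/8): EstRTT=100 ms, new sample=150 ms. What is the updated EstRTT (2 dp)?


Given: EstRTT = 100 ms, SampleRTT = 150 ms, alpha = 1/8
New EstRTT = (1 - alpha) * EstRTT + alpha * SampleRTT
(7/8) * 100 = 87.5
(1/8) * 150 = 18.75
New EstRTT = 87.5 + 18.75 = 106.25 ms -> 106.25 ms (2 dp)

106.25


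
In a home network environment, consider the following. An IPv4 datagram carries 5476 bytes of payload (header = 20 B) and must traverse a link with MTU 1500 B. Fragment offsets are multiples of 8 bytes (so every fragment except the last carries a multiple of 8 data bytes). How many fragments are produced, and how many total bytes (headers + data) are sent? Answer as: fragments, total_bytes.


Max data per non-final fragment = floor((MTU - header)/8)*8 = floor((1500 - 20)/8)*8 = floor(1480/8)*8 = 1480 B
Final fragment needs no 8-byte alignment: it can carry up to MTU - header = 1480 B
Non-final fragments needed = ceil((payload - 1480) / 1480) = ceil(3996/1480) = ceil(2.7000) = 3
Number of fragments = 3 + 1 = 4
Fragment sizes (data): 3 * 1480 B + 1036 B (last, 1036 <= 1480 OK)
Total bytes sent = payload + n_frags * header = 5476 + 4*20 = 5476 + 80 = 5556 B

4, 5556


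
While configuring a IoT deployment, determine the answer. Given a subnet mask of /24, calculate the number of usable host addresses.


Given: subnet mask /24
Host bits = 32 - 24 = 8
Total addresses = 2^8 = 256
Usable hosts = 256 - 2 (network + broadcast) = 254

254


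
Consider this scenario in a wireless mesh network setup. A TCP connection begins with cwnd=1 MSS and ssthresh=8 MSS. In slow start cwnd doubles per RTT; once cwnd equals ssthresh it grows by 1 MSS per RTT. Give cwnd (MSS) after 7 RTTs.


RTT 0: cwnd = 1 MSS (initial)
RTT 1: cwnd = 2 MSS (slow start, doubled)
RTT 2: cwnd = 4 MSS (slow start, doubled)
RTT 3: cwnd = 8 MSS (slow start, doubled)
RTT 4: cwnd = 9 MSS (congestion avoidance, +1)
RTT 5: cwnd = 10 MSS (congestion avoidance, +1)
RTT 6: cwnd = 11 MSS (congestion avoidance, +1)
RTT 7: cwnd = 12 MSS (congestion avoidance, +1)

12


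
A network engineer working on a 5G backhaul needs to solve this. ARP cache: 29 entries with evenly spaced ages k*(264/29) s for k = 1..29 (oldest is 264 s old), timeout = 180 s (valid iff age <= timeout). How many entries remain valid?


Ages are k * 264/29 s for k = 1..29 (spacing = 9.1034 s).
Entry k is valid iff k * 264/29 <= 180 iff k <= 29 * 180 / 264 = 19.7727
n_valid = floor(19.7727) = 19
(n_stale = 29 - 19 = 10)

19


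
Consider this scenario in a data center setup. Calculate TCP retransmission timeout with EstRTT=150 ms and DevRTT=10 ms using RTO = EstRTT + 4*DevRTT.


Given: EstRTT = 150 ms, DevRTT = 10 ms
Timeout = EstRTT + 4 * DevRTT
4 * DevRTT = 4 * 10 = 40
Timeout = 150 + 40 = 190 ms

190


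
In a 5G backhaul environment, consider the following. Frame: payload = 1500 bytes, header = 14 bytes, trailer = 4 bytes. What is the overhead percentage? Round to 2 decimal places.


Given: payload = 1500 B, header = 14 B, trailer = 4 B
Overhead bytes = header + trailer = 14 + 4 = 18
Total frame = payload + overhead = 1500 + 18 = 1518
Overhead % = 18 / 1518 * 100 = 1.1858% -> 1.19% (2 dp)

1.19


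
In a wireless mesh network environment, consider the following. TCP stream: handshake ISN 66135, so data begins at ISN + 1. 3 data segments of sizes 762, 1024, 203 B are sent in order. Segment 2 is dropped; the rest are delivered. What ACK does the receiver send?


SYN uses sequence number 66135; first data byte = ISN + 1 = 66136.
Segment 1: SEQ = 66136, len = 762 B, covers [66136, 66897]
Segment 2: SEQ = 66898, len = 1024 B, covers [66898, 67921] [LOST]
Segment 3: SEQ = 67922, len = 203 B, covers [67922, 68124]
In-order data received: bytes [66136, 66897] (segments 1..1).
Segment 2 missing -> gap begins at byte 66898; later segments buffered out of order.
Cumulative ACK = next expected in-order byte = 66136 + 762 = 66898

66898


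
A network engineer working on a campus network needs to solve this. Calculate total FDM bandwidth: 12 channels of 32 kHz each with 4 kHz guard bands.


Given: 12 channels, 32 kHz each, guard = 4 kHz
Channel bandwidth = 12 * 32 = 384 kHz
Guard bands = 11 gaps * 4 kHz = 44 kHz
Total = 384 + 44 = 428 kHz

428


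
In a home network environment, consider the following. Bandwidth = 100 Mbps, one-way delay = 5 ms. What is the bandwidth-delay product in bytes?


Given: bandwidth = 100 Mbps, delay = 5 ms
BDP in bits = 100 * 10^6 * 5 / 1000
BDP in bits = 500000
BDP in bytes = 500000 / 8 = 62500

62500


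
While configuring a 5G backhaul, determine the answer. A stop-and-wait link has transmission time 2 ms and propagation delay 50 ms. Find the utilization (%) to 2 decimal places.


Given: Ttrans = 2 ms, Tprop = 50 ms
RTT = 2 * Tprop = 2 * 50 = 100 ms
U = Ttrans / (Ttrans + RTT)
U = 2 / (2 + 100)
U = 2 / 102 = 0.019608
U% = 1.96%

1.96


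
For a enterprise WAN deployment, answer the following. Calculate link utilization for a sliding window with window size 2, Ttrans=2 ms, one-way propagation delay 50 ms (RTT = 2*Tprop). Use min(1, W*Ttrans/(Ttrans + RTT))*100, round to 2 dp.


Given: W = 2, Ttrans = 2 ms, RTT = 100 ms (= 2 * Tprop, Tprop = 50 ms)
Cycle time = Ttrans + RTT = 2 + 100 = 102 ms (first packet sent until its ACK returns)
W * Ttrans = 2 * 2 = 4 ms of sending per cycle
W * Ttrans / (Ttrans + RTT) = 4 / 102 = 0.039216
U = min(1, 0.039216) = 0.039216
U% = 3.92%

3.92


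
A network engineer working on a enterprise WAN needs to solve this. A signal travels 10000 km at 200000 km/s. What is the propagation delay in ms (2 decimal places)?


Given: distance = 10000 km, speed = 200000 km/s
Delay = distance / speed = 10000 / 200000 seconds
Delay in ms = 10000 * 1000 / 200000
Delay = 50.0000 ms
Rounded to 2 dp = 50.00 ms

50.00


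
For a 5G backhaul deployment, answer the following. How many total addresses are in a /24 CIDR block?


Given: CIDR prefix /24
Host bits = 32 - 24 = 8
Total addresses = 2^8 = 256

256


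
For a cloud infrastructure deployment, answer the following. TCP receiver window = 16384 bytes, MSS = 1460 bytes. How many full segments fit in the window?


Given: RWND = 16384 bytes, MSS = 1460 bytes
Full segments = floor(RWND / MSS)
Full segments = floor(16384 / 1460)
Full segments = floor(11.2219) = 11

11


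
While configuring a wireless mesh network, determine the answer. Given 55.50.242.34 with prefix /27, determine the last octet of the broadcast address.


Given: IP = 55.50.242.34, prefix = /27
Host bits = 32 - 27 = 5
Network last octet = 34 AND mask = 32
Host part size = 2^5 - 1 = 31
Broadcast last octet = 32 OR 31 = 63

63


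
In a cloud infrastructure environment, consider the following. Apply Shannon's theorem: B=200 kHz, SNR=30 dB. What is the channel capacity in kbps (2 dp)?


Given: B = 200 kHz, SNR = 30 dB
SNR linear = 10^(30/10) = 1000
1 + SNR = 1001
log2(1001) = 9.9672262588
C = 200 * 1000 * 9.9672262588 = 1993445.2518 bps
C = 1993.445252 kbps -> 1993.45 kbps (2 dp)

1993.45


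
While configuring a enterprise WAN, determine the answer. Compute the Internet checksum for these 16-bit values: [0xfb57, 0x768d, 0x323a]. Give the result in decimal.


Given words: [0xfb57, 0x768d, 0x323a]
Step 1: Sum all words
Raw sum = 64343 + 30349 + 12858 = 107550
Step 2: Fold carry: (42014 + 1) = 42015
One's complement = ~42015 & 0xFFFF = 23520

23520


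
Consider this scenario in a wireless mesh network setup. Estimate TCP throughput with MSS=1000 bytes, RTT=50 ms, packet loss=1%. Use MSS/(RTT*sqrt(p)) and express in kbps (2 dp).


Given: MSS = 1000 bytes, RTT = 50 ms, loss = 1%
RTT in seconds = 50 / 1000 = 0.05
Loss rate = 1% = 0.01
sqrt(loss) = sqrt(0.01) = 0.1
Throughput (bytes/s) = 1000 / (0.05 * 0.1) = 200000.0000
Throughput (kbps) = 200000.0000 * 8 / 1000 = 1600.000000 -> 1600.00 kbps (2 dp)

1600.00


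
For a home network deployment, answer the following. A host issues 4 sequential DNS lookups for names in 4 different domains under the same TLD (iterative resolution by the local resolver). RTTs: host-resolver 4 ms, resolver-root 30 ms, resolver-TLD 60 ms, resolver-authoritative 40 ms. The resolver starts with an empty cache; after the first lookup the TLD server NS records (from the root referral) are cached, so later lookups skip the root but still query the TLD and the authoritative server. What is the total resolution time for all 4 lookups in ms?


Lookup 1 (cold cache): local + root + TLD + auth = 4 + 30 + 60 + 40 = 134 ms
Lookups 2..4 (TLD NS cached -> skip root; new domain -> still ask TLD and auth): local + TLD + auth = 4 + 60 + 40 = 104 ms each
Remaining 3 lookups: 3 * 104 = 312 ms
Total = 134 + 312 = 446 ms

446


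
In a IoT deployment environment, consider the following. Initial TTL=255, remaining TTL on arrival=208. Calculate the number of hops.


Given: initial TTL = 255, received TTL = 208
Hops = initial TTL - received TTL
Hops = 255 - 208 = 47

47


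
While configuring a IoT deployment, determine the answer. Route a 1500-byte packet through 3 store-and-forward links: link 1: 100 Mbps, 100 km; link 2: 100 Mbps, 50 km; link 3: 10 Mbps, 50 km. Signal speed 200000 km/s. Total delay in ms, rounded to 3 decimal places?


Packet = 1500 bytes = 12000 bits. Store-and-forward: sum (t_trans + t_prop) per link.
Link 1: t_trans = 12000/(100*10^6) s = 0.1200 ms; t_prop = 100/200000 s = 0.5000 ms; subtotal = 0.6200 ms
Link 2: t_trans = 12000/(100*10^6) s = 0.1200 ms; t_prop = 50/200000 s = 0.2500 ms; subtotal = 0.3700 ms
Link 3: t_trans = 12000/(10*10^6) s = 1.2000 ms; t_prop = 50/200000 s = 0.2500 ms; subtotal = 1.4500 ms
End-to-end = 0.6200 + 0.3700 + 1.4500 = 2.4400 ms -> 2.440 ms (3 dp)

2.440


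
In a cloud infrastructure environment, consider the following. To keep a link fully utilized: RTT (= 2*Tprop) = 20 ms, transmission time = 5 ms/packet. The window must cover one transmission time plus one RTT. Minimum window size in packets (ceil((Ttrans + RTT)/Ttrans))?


Given: Ttrans = 5 ms, RTT = 20 ms (= 2 * Tprop, Tprop = 10 ms)
Time until first ACK returns = Ttrans + RTT = 5 + 20 = 25 ms
Need W * Ttrans >= Ttrans + RTT  ->  W >= (Ttrans + RTT) / Ttrans
(Ttrans + RTT) / Ttrans = 25 / 5 = 5
W_min = ceil(5) = 5

5


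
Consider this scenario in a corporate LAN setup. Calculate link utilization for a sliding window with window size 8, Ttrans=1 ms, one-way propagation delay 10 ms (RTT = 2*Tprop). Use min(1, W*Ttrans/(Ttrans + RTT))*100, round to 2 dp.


Given: W = 8, Ttrans = 1 ms, RTT = 20 ms (= 2 * Tprop, Tprop = 10 ms)
Cycle time = Ttrans + RTT = 1 + 20 = 21 ms (first packet sent until its ACK returns)
W * Ttrans = 8 * 1 = 8 ms of sending per cycle
W * Ttrans / (Ttrans + RTT) = 8 / 21 = 0.380952
U = min(1, 0.380952) = 0.380952
U% = 38.10%

38.10


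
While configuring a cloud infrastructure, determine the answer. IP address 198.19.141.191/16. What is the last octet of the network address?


Given: IP = 198.19.141.191, prefix = /16
Subnet mask = 255.255.0.0
Last octet of IP: 191
Last octet of mask: 0
Network last octet = 191 AND 0 = 0

0


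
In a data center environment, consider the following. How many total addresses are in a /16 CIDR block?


Given: CIDR prefix /16
Host bits = 32 - 16 = 16
Total addresses = 2^16 = 65536

65536


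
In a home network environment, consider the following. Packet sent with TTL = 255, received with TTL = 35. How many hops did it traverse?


Given: initial TTL = 255, received TTL = 35
Hops = initial TTL - received TTL
Hops = 255 - 35 = 220

220


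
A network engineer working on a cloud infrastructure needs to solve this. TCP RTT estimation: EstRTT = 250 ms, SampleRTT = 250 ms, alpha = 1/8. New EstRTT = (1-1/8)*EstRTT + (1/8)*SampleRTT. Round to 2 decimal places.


Given: EstRTT = 250 ms, SampleRTT = 250 ms, alpha = 1/8
New EstRTT = (1 - alpha) * EstRTT + alpha * SampleRTT
(7/8) * 250 = 218.75
(1/8) * 250 = 31.25
New EstRTT = 218.75 + 31.25 = 250 ms -> 250.00 ms (2 dp)

250.00


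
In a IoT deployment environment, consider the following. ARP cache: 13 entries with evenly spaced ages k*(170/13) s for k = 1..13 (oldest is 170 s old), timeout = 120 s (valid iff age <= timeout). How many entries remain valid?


Ages are k * 170/13 s for k = 1..13 (spacing = 13.0769 s).
Entry k is valid iff k * 170/13 <= 120 iff k <= 13 * 120 / 170 = 9.1765
n_valid = floor(9.1765) = 9
(n_stale = 13 - 9 = 4)

9


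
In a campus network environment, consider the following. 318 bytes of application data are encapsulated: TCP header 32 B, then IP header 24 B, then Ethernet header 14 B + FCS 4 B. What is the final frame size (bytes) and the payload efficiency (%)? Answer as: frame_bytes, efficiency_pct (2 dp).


TCP segment = 318 + 32 = 350 B
IP packet = 350 + 24 = 374 B
Ethernet frame = 374 + 14 + 4 = 392 B
Efficiency = app / frame = 318 / 392 = 0.811224 = 81.1224% -> 81.12% (2 dp)

392, 81.12


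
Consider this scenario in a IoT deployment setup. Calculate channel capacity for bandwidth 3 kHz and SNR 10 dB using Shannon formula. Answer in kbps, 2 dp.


Given: B = 3 kHz, SNR = 10 dB
SNR linear = 10^(10/10) = 10
1 + SNR = 11
log2(11) = 3.4594316186
C = 3 * 1000 * 3.4594316186 = 10378.2949 bps
C = 10.378295 kbps -> 10.38 kbps (2 dp)

10.38


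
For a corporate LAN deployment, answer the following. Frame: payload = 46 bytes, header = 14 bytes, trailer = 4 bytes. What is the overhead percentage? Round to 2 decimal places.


Given: payload = 46 B, header = 14 B, trailer = 4 B
Overhead bytes = header + trailer = 14 + 4 = 18
Total frame = payload + overhead = 46 + 18 = 64
Overhead % = 18 / 64 * 100 = 28.1250% -> 28.13% (2 dp)

28.13


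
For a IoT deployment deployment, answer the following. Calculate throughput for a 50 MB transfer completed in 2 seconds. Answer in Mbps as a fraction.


Given: file = 50 MB, time = 2 s
File in Mb = 50 * 8 = 400 Mb
Throughput = 400 / 2 Mbps
Throughput = 200 Mbps

200


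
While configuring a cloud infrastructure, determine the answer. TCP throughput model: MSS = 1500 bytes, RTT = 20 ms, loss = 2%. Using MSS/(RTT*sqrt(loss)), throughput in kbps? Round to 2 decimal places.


Given: MSS = 1500 bytes, RTT = 20 ms, loss = 2%
RTT in seconds = 20 / 1000 = 0.02
Loss rate = 2% = 0.02
sqrt(loss) = sqrt(0.02) = 0.141421356237
Throughput (bytes/s) = 1500 / (0.02 * 0.141421356237) = 530330.0859
Throughput (kbps) = 530330.0859 * 8 / 1000 = 4242.640687 -> 4242.64 kbps (2 dp)

4242.64


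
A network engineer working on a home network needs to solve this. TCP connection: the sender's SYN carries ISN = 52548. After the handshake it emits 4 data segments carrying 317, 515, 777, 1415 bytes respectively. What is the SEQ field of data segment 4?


The SYN occupies sequence number ISN = 52548, so the first data byte is ISN + 1 = 52549.
SEQ of data segment i = (ISN + 1) + sum of payload sizes of segments 1..i-1.
Segment 1: SEQ = 52549, payload = 317 bytes
Segment 2: SEQ = 52866, payload = 515 bytes
Segment 3: SEQ = 53381, payload = 777 bytes
Segment 4: SEQ = 54158, payload = 1415 bytes
SEQ of segment 4 = 52549 + 317 + 515 + 777 = 54158

54158


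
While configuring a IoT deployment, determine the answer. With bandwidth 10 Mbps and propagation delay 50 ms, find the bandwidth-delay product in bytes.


Given: bandwidth = 10 Mbps, delay = 50 ms
BDP in bits = 10 * 10^6 * 50 / 1000
BDP in bits = 500000
BDP in bytes = 500000 / 8 = 62500

62500


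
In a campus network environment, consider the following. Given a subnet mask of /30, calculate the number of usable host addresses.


Given: subnet mask /30
Host bits = 32 - 30 = 2
Total addresses = 2^2 = 4
Usable hosts = 4 - 2 (network + broadcast) = 2

2


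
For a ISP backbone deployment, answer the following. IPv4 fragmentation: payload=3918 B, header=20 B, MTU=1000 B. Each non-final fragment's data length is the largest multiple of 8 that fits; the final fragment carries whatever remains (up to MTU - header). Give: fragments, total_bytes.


Max data per non-final fragment = floor((MTU - header)/8)*8 = floor((1000 - 20)/8)*8 = floor(980/8)*8 = 976 B
Final fragment needs no 8-byte alignment: it can carry up to MTU - header = 980 B
Non-final fragments needed = ceil((payload - 980) / 976) = ceil(2938/976) = ceil(3.0102) = 4
Number of fragments = 4 + 1 = 5
Fragment sizes (data): 4 * 976 B + 14 B (last, 14 <= 980 OK)
Total bytes sent = payload + n_frags * header = 3918 + 5*20 = 3918 + 100 = 4018 B

5, 4018


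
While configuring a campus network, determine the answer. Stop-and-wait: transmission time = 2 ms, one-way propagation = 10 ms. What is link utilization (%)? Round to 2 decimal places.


Given: Ttrans = 2 ms, Tprop = 10 ms
RTT = 2 * Tprop = 2 * 10 = 20 ms
U = Ttrans / (Ttrans + RTT)
U = 2 / (2 + 20)
U = 2 / 22 = 0.090909
U% = 9.09%

9.09


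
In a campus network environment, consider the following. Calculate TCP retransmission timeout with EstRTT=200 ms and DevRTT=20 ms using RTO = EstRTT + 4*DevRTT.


Given: EstRTT = 200 ms, DevRTT = 20 ms
Timeout = EstRTT + 4 * DevRTT
4 * DevRTT = 4 * 20 = 80
Timeout = 200 + 80 = 280 ms

280


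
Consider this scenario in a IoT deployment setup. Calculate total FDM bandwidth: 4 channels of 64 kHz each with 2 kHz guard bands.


Given: 4 channels, 64 kHz each, guard = 2 kHz
Channel bandwidth = 4 * 64 = 256 kHz
Guard bands = 3 gaps * 2 kHz = 6 kHz
Total = 256 + 6 = 262 kHz

262


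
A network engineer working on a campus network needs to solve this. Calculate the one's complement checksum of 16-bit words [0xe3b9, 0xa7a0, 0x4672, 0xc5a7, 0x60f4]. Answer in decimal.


Given words: [0xe3b9, 0xa7a0, 0x4672, 0xc5a7, 0x60f4]
Step 1: Sum all words
Raw sum = 58297 + 42912 + 18034 + 50599 + 24820 = 194662
Step 2: Fold carry: (63590 + 2) = 63592
One's complement = ~63592 & 0xFFFF = 1943

1943


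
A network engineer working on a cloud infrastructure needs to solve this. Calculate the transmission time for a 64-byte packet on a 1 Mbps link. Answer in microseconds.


Given: packet = 64 bytes, bandwidth = 1 Mbps
Packet in bits = 64 * 8 = 512 bits
Bandwidth = 1 * 10^6 = 1000000 bps
Time = 512 / 1000000 seconds
Time in us = 512 * 10^6 / 1000000 = 512

512


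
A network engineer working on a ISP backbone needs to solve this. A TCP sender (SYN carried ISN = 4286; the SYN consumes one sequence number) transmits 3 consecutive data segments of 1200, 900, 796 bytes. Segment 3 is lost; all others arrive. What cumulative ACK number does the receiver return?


SYN uses sequence number 4286; first data byte = ISN + 1 = 4287.
Segment 1: SEQ = 4287, len = 1200 B, covers [4287, 5486]
Segment 2: SEQ = 5487, len = 900 B, covers [5487, 6386]
Segment 3: SEQ = 6387, len = 796 B, covers [6387, 7182] [LOST]
In-order data received: bytes [4287, 6386] (segments 1..2).
Segment 3 missing -> gap begins at byte 6387.
Cumulative ACK = next expected in-order byte = 4287 + 1200 + 900 = 6387

6387


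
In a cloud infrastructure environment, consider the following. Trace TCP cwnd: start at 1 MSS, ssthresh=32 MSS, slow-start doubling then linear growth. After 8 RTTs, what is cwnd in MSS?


RTT 0: cwnd = 1 MSS (initial)
RTT 1: cwnd = 2 MSS (slow start, doubled)
RTT 2: cwnd = 4 MSS (slow start, doubled)
RTT 3: cwnd = 8 MSS (slow start, doubled)
RTT 4: cwnd = 16 MSS (slow start, doubled)
RTT 5: cwnd = 32 MSS (slow start, doubled)
RTT 6: cwnd = 33 MSS (congestion avoidance, +1)
RTT 7: cwnd = 34 MSS (congestion avoidance, +1)
RTT 8: cwnd = 35 MSS (congestion avoidance, +1)

35


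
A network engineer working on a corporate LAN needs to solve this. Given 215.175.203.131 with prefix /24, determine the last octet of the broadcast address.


Given: IP = 215.175.203.131, prefix = /24
Host bits = 32 - 24 = 8
Network last octet = 131 AND mask = 0
Host part size = 2^8 - 1 = 255
Broadcast last octet = 0 OR 255 = 255

255


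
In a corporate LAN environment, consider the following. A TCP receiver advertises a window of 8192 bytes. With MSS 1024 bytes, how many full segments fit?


Given: RWND = 8192 bytes, MSS = 1024 bytes
Full segments = floor(RWND / MSS)
Full segments = floor(8192 / 1024)
Full segments = floor(8.0) = 8

8


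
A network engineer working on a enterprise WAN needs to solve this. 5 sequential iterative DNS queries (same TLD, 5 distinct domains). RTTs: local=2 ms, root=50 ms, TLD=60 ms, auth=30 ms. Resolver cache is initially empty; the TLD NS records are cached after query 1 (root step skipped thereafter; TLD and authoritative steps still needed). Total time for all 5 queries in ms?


Lookup 1 (cold cache): local + root + TLD + auth = 2 + 50 + 60 + 30 = 142 ms
Lookups 2..5 (TLD NS cached -> skip root; new domain -> still ask TLD and auth): local + TLD + auth = 2 + 60 + 30 = 92 ms each
Remaining 4 lookups: 4 * 92 = 368 ms
Total = 142 + 368 = 510 ms

510


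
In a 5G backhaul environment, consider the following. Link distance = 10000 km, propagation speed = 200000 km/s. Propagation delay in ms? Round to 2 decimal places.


Given: distance = 10000 km, speed = 200000 km/s
Delay = distance / speed = 10000 / 200000 seconds
Delay in ms = 10000 * 1000 / 200000
Delay = 50.0000 ms
Rounded to 2 dp = 50.00 ms

50.00


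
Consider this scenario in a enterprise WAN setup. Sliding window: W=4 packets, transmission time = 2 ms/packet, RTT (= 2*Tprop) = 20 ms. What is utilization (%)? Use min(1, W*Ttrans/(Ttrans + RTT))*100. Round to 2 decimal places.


Given: W = 4, Ttrans = 2 ms, RTT = 20 ms (= 2 * Tprop, Tprop = 10 ms)
Cycle time = Ttrans + RTT = 2 + 20 = 22 ms (first packet sent until its ACK returns)
W * Ttrans = 4 * 2 = 8 ms of sending per cycle
W * Ttrans / (Ttrans + RTT) = 8 / 22 = 0.363636
U = min(1, 0.363636) = 0.363636
U% = 36.36%

36.36


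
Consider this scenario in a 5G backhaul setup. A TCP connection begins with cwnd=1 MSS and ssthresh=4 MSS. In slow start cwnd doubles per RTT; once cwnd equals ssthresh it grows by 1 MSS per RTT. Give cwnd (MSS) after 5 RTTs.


RTT 0: cwnd = 1 MSS (initial)
RTT 1: cwnd = 2 MSS (slow start, doubled)
RTT 2: cwnd = 4 MSS (slow start, doubled)
RTT 3: cwnd = 5 MSS (congestion avoidance, +1)
RTT 4: cwnd = 6 MSS (congestion avoidance, +1)
RTT 5: cwnd = 7 MSS (congestion avoidance, +1)

7


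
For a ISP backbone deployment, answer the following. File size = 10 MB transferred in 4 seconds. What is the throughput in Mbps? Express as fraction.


Given: file = 10 MB, time = 4 s
File in Mb = 10 * 8 = 80 Mb
Throughput = 80 / 4 Mbps
Throughput = 20 Mbps

20


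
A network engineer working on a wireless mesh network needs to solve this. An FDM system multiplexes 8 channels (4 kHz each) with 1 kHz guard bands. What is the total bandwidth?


Given: 8 channels, 4 kHz each, guard = 1 kHz
Channel bandwidth = 8 * 4 = 32 kHz
Guard bands = 7 gaps * 1 kHz = 7 kHz
Total = 32 + 7 = 39 kHz

39


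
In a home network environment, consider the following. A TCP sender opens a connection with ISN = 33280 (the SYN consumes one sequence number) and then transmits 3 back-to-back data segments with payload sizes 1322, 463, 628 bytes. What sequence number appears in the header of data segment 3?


The SYN occupies sequence number ISN = 33280, so the first data byte is ISN + 1 = 33281.
SEQ of data segment i = (ISN + 1) + sum of payload sizes of segments 1..i-1.
Segment 1: SEQ = 33281, payload = 1322 bytes
Segment 2: SEQ = 34603, payload = 463 bytes
Segment 3: SEQ = 35066, payload = 628 bytes
SEQ of segment 3 = 33281 + 1322 + 463 = 35066

35066
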